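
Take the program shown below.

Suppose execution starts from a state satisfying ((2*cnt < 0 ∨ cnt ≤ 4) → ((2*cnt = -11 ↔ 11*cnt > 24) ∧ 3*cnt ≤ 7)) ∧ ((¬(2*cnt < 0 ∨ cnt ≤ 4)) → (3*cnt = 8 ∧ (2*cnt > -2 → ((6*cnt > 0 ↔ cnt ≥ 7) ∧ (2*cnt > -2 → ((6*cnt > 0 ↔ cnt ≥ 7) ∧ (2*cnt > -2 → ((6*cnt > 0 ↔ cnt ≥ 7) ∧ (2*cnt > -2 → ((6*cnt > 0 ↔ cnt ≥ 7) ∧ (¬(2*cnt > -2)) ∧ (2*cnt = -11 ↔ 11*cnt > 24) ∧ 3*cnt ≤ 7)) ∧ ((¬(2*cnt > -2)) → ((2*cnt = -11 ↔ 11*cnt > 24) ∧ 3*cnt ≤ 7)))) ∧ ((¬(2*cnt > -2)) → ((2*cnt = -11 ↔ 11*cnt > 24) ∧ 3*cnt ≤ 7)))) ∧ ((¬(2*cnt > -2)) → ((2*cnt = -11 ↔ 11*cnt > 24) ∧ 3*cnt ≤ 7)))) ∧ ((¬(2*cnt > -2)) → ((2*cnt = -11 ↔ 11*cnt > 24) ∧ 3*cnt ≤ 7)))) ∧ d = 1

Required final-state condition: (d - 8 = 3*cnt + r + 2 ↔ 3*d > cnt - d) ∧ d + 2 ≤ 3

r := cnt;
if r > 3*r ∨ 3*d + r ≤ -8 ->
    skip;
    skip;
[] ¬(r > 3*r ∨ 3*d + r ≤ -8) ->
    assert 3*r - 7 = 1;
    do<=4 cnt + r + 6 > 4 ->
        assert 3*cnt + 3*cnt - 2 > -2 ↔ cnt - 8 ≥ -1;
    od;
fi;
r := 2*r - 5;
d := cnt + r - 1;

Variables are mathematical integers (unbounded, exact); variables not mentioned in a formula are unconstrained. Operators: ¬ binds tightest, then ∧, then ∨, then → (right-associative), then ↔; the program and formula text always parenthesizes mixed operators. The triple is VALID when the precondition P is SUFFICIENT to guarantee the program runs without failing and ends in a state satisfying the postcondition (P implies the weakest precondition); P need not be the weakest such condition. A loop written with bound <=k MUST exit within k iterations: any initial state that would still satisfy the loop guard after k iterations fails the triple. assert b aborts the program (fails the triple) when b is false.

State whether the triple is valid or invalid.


Working backward. After the program, the postcondition (d - 8 = 3*cnt + r + 2 ↔ 3*d > cnt - d) ∧ d + 2 ≤ 3 must hold; in canonical form it is (d = 3*cnt + r + 10 ↔ 4*d > cnt) ∧ d ≤ 1.
Before d := cnt + r - 1: (2*cnt = -11 ↔ 3*cnt + 4*r > 4) ∧ cnt + r ≤ 2
Before r := 2*r - 5: (2*cnt = -11 ↔ 3*cnt + 8*r > 24) ∧ cnt + 2*r ≤ 7
Then branch requires (2*cnt = -11 ↔ 3*cnt + 8*r > 24) ∧ cnt + 2*r ≤ 7; else branch requires 3*r = 8 ∧ (cnt + r > -2 → ((6*cnt > 0 ↔ cnt ≥ 7) ∧ (cnt + r > -2 → ((6*cnt > 0 ↔ cnt ≥ 7) ∧ (cnt + r > -2 → ((6*cnt > 0 ↔ cnt ≥ 7) ∧ (cnt + r > -2 → ((6*cnt > 0 ↔ cnt ≥ 7) ∧ (¬(cnt + r > -2)) ∧ (2*cnt = -11 ↔ 3*cnt + 8*r > 24) ∧ cnt + 2*r ≤ 7)) ∧ ((¬(cnt + r > -2)) → ((2*cnt = -11 ↔ 3*cnt + 8*r > 24) ∧ cnt + 2*r ≤ 7)))) ∧ ((¬(cnt + r > -2)) → ((2*cnt = -11 ↔ 3*cnt + 8*r > 24) ∧ cnt + 2*r ≤ 7)))) ∧ ((¬(cnt + r > -2)) → ((2*cnt = -11 ↔ 3*cnt + 8*r > 24) ∧ cnt + 2*r ≤ 7)))) ∧ ((¬(cnt + r > -2)) → ((2*cnt = -11 ↔ 3*cnt + 8*r > 24) ∧ cnt + 2*r ≤ 7)).
Before the if: ((2*r < 0 ∨ 3*d + r ≤ -8) → ((2*cnt = -11 ↔ 3*cnt + 8*r > 24) ∧ cnt + 2*r ≤ 7)) ∧ ((¬(2*r < 0 ∨ 3*d + r ≤ -8)) → (3*r = 8 ∧ (cnt + r > -2 → ((6*cnt > 0 ↔ cnt ≥ 7) ∧ (cnt + r > -2 → ((6*cnt > 0 ↔ cnt ≥ 7) ∧ (cnt + r > -2 → ((6*cnt > 0 ↔ cnt ≥ 7) ∧ (cnt + r > -2 → ((6*cnt > 0 ↔ cnt ≥ 7) ∧ (¬(cnt + r > -2)) ∧ (2*cnt = -11 ↔ 3*cnt + 8*r > 24) ∧ cnt + 2*r ≤ 7)) ∧ ((¬(cnt + r > -2)) → ((2*cnt = -11 ↔ 3*cnt + 8*r > 24) ∧ cnt + 2*r ≤ 7)))) ∧ ((¬(cnt + r > -2)) → ((2*cnt = -11 ↔ 3*cnt + 8*r > 24) ∧ cnt + 2*r ≤ 7)))) ∧ ((¬(cnt + r > -2)) → ((2*cnt = -11 ↔ 3*cnt + 8*r > 24) ∧ cnt + 2*r ≤ 7)))) ∧ ((¬(cnt + r > -2)) → ((2*cnt = -11 ↔ 3*cnt + 8*r > 24) ∧ cnt + 2*r ≤ 7))))
Before r := cnt: ((2*cnt < 0 ∨ cnt + 3*d ≤ -8) → ((2*cnt = -11 ↔ 11*cnt > 24) ∧ 3*cnt ≤ 7)) ∧ ((¬(2*cnt < 0 ∨ cnt + 3*d ≤ -8)) → (3*cnt = 8 ∧ (2*cnt > -2 → ((6*cnt > 0 ↔ cnt ≥ 7) ∧ (2*cnt > -2 → ((6*cnt > 0 ↔ cnt ≥ 7) ∧ (2*cnt > -2 → ((6*cnt > 0 ↔ cnt ≥ 7) ∧ (2*cnt > -2 → ((6*cnt > 0 ↔ cnt ≥ 7) ∧ (¬(2*cnt > -2)) ∧ (2*cnt = -11 ↔ 11*cnt > 24) ∧ 3*cnt ≤ 7)) ∧ ((¬(2*cnt > -2)) → ((2*cnt = -11 ↔ 11*cnt > 24) ∧ 3*cnt ≤ 7)))) ∧ ((¬(2*cnt > -2)) → ((2*cnt = -11 ↔ 11*cnt > 24) ∧ 3*cnt ≤ 7)))) ∧ ((¬(2*cnt > -2)) → ((2*cnt = -11 ↔ 11*cnt > 24) ∧ 3*cnt ≤ 7)))) ∧ ((¬(2*cnt > -2)) → ((2*cnt = -11 ↔ 11*cnt > 24) ∧ 3*cnt ≤ 7))))
The weakest precondition is ((2*cnt < 0 ∨ cnt + 3*d ≤ -8) → ((2*cnt = -11 ↔ 11*cnt > 24) ∧ 3*cnt ≤ 7)) ∧ ((¬(2*cnt < 0 ∨ cnt + 3*d ≤ -8)) → (3*cnt = 8 ∧ (2*cnt > -2 → ((6*cnt > 0 ↔ cnt ≥ 7) ∧ (2*cnt > -2 → ((6*cnt > 0 ↔ cnt ≥ 7) ∧ (2*cnt > -2 → ((6*cnt > 0 ↔ cnt ≥ 7) ∧ (2*cnt > -2 → ((6*cnt > 0 ↔ cnt ≥ 7) ∧ (¬(2*cnt > -2)) ∧ (2*cnt = -11 ↔ 11*cnt > 24) ∧ 3*cnt ≤ 7)) ∧ ((¬(2*cnt > -2)) → ((2*cnt = -11 ↔ 11*cnt > 24) ∧ 3*cnt ≤ 7)))) ∧ ((¬(2*cnt > -2)) → ((2*cnt = -11 ↔ 11*cnt > 24) ∧ 3*cnt ≤ 7)))) ∧ ((¬(2*cnt > -2)) → ((2*cnt = -11 ↔ 11*cnt > 24) ∧ 3*cnt ≤ 7)))) ∧ ((¬(2*cnt > -2)) → ((2*cnt = -11 ↔ 11*cnt > 24) ∧ 3*cnt ≤ 7)))).
Check whether ((2*cnt < 0 ∨ cnt ≤ 4) → ((2*cnt = -11 ↔ 11*cnt > 24) ∧ 3*cnt ≤ 7)) ∧ ((¬(2*cnt < 0 ∨ cnt ≤ 4)) → (3*cnt = 8 ∧ (2*cnt > -2 → ((6*cnt > 0 ↔ cnt ≥ 7) ∧ (2*cnt > -2 → ((6*cnt > 0 ↔ cnt ≥ 7) ∧ (2*cnt > -2 → ((6*cnt > 0 ↔ cnt ≥ 7) ∧ (2*cnt > -2 → ((6*cnt > 0 ↔ cnt ≥ 7) ∧ (¬(2*cnt > -2)) ∧ (2*cnt = -11 ↔ 11*cnt > 24) ∧ 3*cnt ≤ 7)) ∧ ((¬(2*cnt > -2)) → ((2*cnt = -11 ↔ 11*cnt > 24) ∧ 3*cnt ≤ 7)))) ∧ ((¬(2*cnt > -2)) → ((2*cnt = -11 ↔ 11*cnt > 24) ∧ 3*cnt ≤ 7)))) ∧ ((¬(2*cnt > -2)) → ((2*cnt = -11 ↔ 11*cnt > 24) ∧ 3*cnt ≤ 7)))) ∧ ((¬(2*cnt > -2)) → ((2*cnt = -11 ↔ 11*cnt > 24) ∧ 3*cnt ≤ 7)))) ∧ d = 1 implies it.
Countermodel: at the initial state cnt = 0, d = 1, the precondition holds but the weakest precondition fails.
Answer: invalid


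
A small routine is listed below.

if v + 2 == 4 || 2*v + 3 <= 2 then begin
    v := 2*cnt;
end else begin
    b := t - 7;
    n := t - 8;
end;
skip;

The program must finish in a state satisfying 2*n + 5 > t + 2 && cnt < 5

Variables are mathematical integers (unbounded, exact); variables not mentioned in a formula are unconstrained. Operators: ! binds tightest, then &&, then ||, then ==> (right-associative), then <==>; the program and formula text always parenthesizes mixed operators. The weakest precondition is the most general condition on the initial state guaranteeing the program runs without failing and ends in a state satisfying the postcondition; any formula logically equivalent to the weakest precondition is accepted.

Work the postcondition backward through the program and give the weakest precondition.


Working backward. After the program, the postcondition 2*n + 5 > t + 2 && cnt < 5 must hold; in canonical form it is 2*n > t - 3 && cnt < 5.
Before skip: 2*n > t - 3 && cnt < 5
Then branch requires 2*n > t - 3 && cnt < 5; else branch requires t > 13 && cnt < 5.
Before the if: ((v == 2 || 2*v <= -1) ==> (2*n > t - 3 && cnt < 5)) && ((!(v == 2 || 2*v <= -1)) ==> (t > 13 && cnt < 5))
Answer: WP = ((v == 2 || 2*v <= -1) ==> (2*n > t - 3 && cnt < 5)) && ((!(v == 2 || 2*v <= -1)) ==> (t > 13 && cnt < 5))


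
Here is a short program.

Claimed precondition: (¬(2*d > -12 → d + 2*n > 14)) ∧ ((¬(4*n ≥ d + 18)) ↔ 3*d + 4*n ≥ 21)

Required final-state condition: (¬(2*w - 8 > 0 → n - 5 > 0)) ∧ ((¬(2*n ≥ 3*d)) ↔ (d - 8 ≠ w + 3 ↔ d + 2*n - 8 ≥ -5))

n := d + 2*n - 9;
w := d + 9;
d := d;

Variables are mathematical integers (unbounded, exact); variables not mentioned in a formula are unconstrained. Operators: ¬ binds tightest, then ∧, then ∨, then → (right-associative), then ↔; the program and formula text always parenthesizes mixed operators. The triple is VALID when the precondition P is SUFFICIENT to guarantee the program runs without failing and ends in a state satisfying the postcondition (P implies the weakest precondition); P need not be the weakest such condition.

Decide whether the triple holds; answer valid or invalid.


Working backward. After the program, the postcondition (¬(2*w - 8 > 0 → n - 5 > 0)) ∧ ((¬(2*n ≥ 3*d)) ↔ (d - 8 ≠ w + 3 ↔ d + 2*n - 8 ≥ -5)) must hold; in canonical form it is (¬(2*w > 8 → n > 5)) ∧ ((¬(2*n ≥ 3*d)) ↔ (d ≠ w + 11 ↔ d + 2*n ≥ 3)).
Before d := d: (¬(2*w > 8 → n > 5)) ∧ ((¬(2*n ≥ 3*d)) ↔ (d ≠ w + 11 ↔ d + 2*n ≥ 3))
Before w := d + 9: (¬(2*d > -10 → n > 5)) ∧ ((¬(2*n ≥ 3*d)) ↔ d + 2*n ≥ 3)
Before n := d + 2*n - 9: (¬(2*d > -10 → d + 2*n > 14)) ∧ ((¬(4*n ≥ d + 18)) ↔ 3*d + 4*n ≥ 21)
The weakest precondition is (¬(2*d > -10 → d + 2*n > 14)) ∧ ((¬(4*n ≥ d + 18)) ↔ 3*d + 4*n ≥ 21).
Check whether (¬(2*d > -12 → d + 2*n > 14)) ∧ ((¬(4*n ≥ d + 18)) ↔ 3*d + 4*n ≥ 21) implies it.
Countermodel: at the initial state d = -5, n = 4, the precondition holds but the weakest precondition fails.
Answer: invalid


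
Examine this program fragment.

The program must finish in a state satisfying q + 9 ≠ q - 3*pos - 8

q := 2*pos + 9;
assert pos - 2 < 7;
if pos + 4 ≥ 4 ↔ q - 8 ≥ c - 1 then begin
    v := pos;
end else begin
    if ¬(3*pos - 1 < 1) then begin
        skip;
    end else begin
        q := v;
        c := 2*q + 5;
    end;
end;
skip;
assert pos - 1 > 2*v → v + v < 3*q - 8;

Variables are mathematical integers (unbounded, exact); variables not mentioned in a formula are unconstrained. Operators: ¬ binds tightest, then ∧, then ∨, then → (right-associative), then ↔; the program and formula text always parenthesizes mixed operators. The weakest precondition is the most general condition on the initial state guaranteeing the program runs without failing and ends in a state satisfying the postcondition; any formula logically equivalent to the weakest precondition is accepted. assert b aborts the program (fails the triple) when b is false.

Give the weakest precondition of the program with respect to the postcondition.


Working backward. After the program, the postcondition q + 9 ≠ q - 3*pos - 8 must hold; in canonical form it is 3*pos ≠ -17.
Before assert pos - 1 > 2*v → v + v < 3*q - 8: (pos > 2*v + 1 → 2*v < 3*q - 8) ∧ 3*pos ≠ -17
Before skip: (pos > 2*v + 1 → 2*v < 3*q - 8) ∧ 3*pos ≠ -17
Then branch requires (pos < -1 → 2*pos < 3*q - 8) ∧ 3*pos ≠ -17; else branch requires ((¬(3*pos < 2)) → ((pos > 2*v + 1 → 2*v < 3*q - 8) ∧ 3*pos ≠ -17)) ∧ (3*pos < 2 → ((pos > 2*v + 1 → v > 8) ∧ 3*pos ≠ -17)).
Before the if: ((pos ≥ 0 ↔ q ≥ c + 7) → ((pos < -1 → 2*pos < 3*q - 8) ∧ 3*pos ≠ -17)) ∧ ((¬(pos ≥ 0 ↔ q ≥ c + 7)) → (((¬(3*pos < 2)) → ((pos > 2*v + 1 → 2*v < 3*q - 8) ∧ 3*pos ≠ -17)) ∧ (3*pos < 2 → ((pos > 2*v + 1 → v > 8) ∧ 3*pos ≠ -17))))
Before assert pos - 2 < 7: pos < 9 ∧ ((pos ≥ 0 ↔ q ≥ c + 7) → ((pos < -1 → 2*pos < 3*q - 8) ∧ 3*pos ≠ -17)) ∧ ((¬(pos ≥ 0 ↔ q ≥ c + 7)) → (((¬(3*pos < 2)) → ((pos > 2*v + 1 → 2*v < 3*q - 8) ∧ 3*pos ≠ -17)) ∧ (3*pos < 2 → ((pos > 2*v + 1 → v > 8) ∧ 3*pos ≠ -17))))
Before q := 2*pos + 9: pos < 9 ∧ ((pos ≥ 0 ↔ 2*pos ≥ c - 2) → ((pos < -1 → 4*pos > -19) ∧ 3*pos ≠ -17)) ∧ ((¬(pos ≥ 0 ↔ 2*pos ≥ c - 2)) → (((¬(3*pos < 2)) → ((pos > 2*v + 1 → 2*v < 6*pos + 19) ∧ 3*pos ≠ -17)) ∧ (3*pos < 2 → ((pos > 2*v + 1 → v > 8) ∧ 3*pos ≠ -17))))
Answer: WP = pos < 9 ∧ ((pos ≥ 0 ↔ 2*pos ≥ c - 2) → ((pos < -1 → 4*pos > -19) ∧ 3*pos ≠ -17)) ∧ ((¬(pos ≥ 0 ↔ 2*pos ≥ c - 2)) → (((¬(3*pos < 2)) → ((pos > 2*v + 1 → 2*v < 6*pos + 19) ∧ 3*pos ≠ -17)) ∧ (3*pos < 2 → ((pos > 2*v + 1 → v > 8) ∧ 3*pos ≠ -17))))


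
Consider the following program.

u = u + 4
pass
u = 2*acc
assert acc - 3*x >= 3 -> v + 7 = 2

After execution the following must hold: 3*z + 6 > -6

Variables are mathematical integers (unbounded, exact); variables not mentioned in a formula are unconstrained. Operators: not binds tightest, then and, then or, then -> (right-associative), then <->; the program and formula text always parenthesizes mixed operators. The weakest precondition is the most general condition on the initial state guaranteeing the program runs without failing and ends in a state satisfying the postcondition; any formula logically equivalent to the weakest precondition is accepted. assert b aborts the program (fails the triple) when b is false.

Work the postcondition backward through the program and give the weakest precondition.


Working backward. After the program, the postcondition 3*z + 6 > -6 must hold; in canonical form it is 3*z > -12.
Before assert acc - 3*x >= 3 -> v + 7 = 2: (acc >= 3*x + 3 -> v = -5) and 3*z > -12
Before u := 2*acc: (acc >= 3*x + 3 -> v = -5) and 3*z > -12
Before skip: (acc >= 3*x + 3 -> v = -5) and 3*z > -12
Before u := u + 4: (acc >= 3*x + 3 -> v = -5) and 3*z > -12
Answer: WP = (acc >= 3*x + 3 -> v = -5) and 3*z > -12


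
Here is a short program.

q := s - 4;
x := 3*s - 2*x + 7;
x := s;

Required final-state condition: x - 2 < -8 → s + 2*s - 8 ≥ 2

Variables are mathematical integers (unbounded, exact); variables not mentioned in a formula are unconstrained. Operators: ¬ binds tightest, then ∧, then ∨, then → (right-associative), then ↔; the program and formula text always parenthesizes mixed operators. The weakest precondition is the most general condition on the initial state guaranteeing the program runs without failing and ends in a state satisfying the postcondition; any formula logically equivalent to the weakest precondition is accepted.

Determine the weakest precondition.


Working backward. After the program, the postcondition x - 2 < -8 → s + 2*s - 8 ≥ 2 must hold; in canonical form it is x < -6 → 3*s ≥ 10.
Before x := s: s < -6 → 3*s ≥ 10
Before x := 3*s - 2*x + 7: s < -6 → 3*s ≥ 10
Before q := s - 4: s < -6 → 3*s ≥ 10
Answer: WP = s < -6 → 3*s ≥ 10


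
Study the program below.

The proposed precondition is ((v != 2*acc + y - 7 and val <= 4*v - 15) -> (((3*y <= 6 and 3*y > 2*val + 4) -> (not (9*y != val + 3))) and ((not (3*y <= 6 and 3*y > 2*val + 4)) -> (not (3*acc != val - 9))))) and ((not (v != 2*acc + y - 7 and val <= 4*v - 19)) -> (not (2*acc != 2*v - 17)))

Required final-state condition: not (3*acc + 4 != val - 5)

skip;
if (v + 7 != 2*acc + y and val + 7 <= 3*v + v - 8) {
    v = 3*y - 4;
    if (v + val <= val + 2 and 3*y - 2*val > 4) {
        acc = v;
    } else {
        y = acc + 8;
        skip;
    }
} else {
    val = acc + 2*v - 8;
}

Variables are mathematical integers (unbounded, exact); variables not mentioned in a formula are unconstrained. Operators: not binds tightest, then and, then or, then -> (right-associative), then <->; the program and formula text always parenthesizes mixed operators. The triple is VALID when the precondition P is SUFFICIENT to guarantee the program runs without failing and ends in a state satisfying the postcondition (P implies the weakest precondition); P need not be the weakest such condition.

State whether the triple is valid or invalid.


Working backward. After the program, the postcondition not (3*acc + 4 != val - 5) must hold; in canonical form it is not (3*acc != val - 9).
Then branch requires ((3*y <= 6 and 3*y > 2*val + 4) -> (not (9*y != val + 3))) and ((not (3*y <= 6 and 3*y > 2*val + 4)) -> (not (3*acc != val - 9))); else branch requires not (2*acc != 2*v - 17).
Before the if: ((v != 2*acc + y - 7 and val <= 4*v - 15) -> (((3*y <= 6 and 3*y > 2*val + 4) -> (not (9*y != val + 3))) and ((not (3*y <= 6 and 3*y > 2*val + 4)) -> (not (3*acc != val - 9))))) and ((not (v != 2*acc + y - 7 and val <= 4*v - 15)) -> (not (2*acc != 2*v - 17)))
Before skip: ((v != 2*acc + y - 7 and val <= 4*v - 15) -> (((3*y <= 6 and 3*y > 2*val + 4) -> (not (9*y != val + 3))) and ((not (3*y <= 6 and 3*y > 2*val + 4)) -> (not (3*acc != val - 9))))) and ((not (v != 2*acc + y - 7 and val <= 4*v - 15)) -> (not (2*acc != 2*v - 17)))
The weakest precondition is ((v != 2*acc + y - 7 and val <= 4*v - 15) -> (((3*y <= 6 and 3*y > 2*val + 4) -> (not (9*y != val + 3))) and ((not (3*y <= 6 and 3*y > 2*val + 4)) -> (not (3*acc != val - 9))))) and ((not (v != 2*acc + y - 7 and val <= 4*v - 15)) -> (not (2*acc != 2*v - 17))).
Check whether ((v != 2*acc + y - 7 and val <= 4*v - 15) -> (((3*y <= 6 and 3*y > 2*val + 4) -> (not (9*y != val + 3))) and ((not (3*y <= 6 and 3*y > 2*val + 4)) -> (not (3*acc != val - 9))))) and ((not (v != 2*acc + y - 7 and val <= 4*v - 19)) -> (not (2*acc != 2*v - 17))) implies it.
Every state satisfying the precondition satisfies the weakest precondition: the implication holds.
Answer: valid


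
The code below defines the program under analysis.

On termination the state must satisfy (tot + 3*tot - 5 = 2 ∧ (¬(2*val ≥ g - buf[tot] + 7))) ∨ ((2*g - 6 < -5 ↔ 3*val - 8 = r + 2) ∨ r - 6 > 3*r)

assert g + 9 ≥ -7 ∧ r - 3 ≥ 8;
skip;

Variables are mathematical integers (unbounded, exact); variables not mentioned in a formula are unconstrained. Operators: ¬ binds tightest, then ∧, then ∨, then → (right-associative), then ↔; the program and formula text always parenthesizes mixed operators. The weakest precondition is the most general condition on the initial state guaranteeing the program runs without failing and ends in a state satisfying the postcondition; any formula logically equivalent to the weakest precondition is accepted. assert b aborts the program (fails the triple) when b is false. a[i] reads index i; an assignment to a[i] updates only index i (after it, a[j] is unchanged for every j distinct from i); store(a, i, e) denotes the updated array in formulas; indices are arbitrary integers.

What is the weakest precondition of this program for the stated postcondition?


Working backward. After the program, the postcondition (tot + 3*tot - 5 = 2 ∧ (¬(2*val ≥ g - buf[tot] + 7))) ∨ ((2*g - 6 < -5 ↔ 3*val - 8 = r + 2) ∨ r - 6 > 3*r) must hold; in canonical form it is (4*tot = 7 ∧ (¬(buf[tot] + 2*val ≥ g + 7))) ∨ (2*g < 1 ↔ 3*val = r + 10) ∨ 2*r < -6.
Before skip: (4*tot = 7 ∧ (¬(buf[tot] + 2*val ≥ g + 7))) ∨ (2*g < 1 ↔ 3*val = r + 10) ∨ 2*r < -6
Before assert g + 9 ≥ -7 ∧ r - 3 ≥ 8: g ≥ -16 ∧ r ≥ 11 ∧ ((4*tot = 7 ∧ (¬(buf[tot] + 2*val ≥ g + 7))) ∨ (2*g < 1 ↔ 3*val = r + 10) ∨ 2*r < -6)
Answer: WP = g ≥ -16 ∧ r ≥ 11 ∧ ((4*tot = 7 ∧ (¬(buf[tot] + 2*val ≥ g + 7))) ∨ (2*g < 1 ↔ 3*val = r + 10) ∨ 2*r < -6)


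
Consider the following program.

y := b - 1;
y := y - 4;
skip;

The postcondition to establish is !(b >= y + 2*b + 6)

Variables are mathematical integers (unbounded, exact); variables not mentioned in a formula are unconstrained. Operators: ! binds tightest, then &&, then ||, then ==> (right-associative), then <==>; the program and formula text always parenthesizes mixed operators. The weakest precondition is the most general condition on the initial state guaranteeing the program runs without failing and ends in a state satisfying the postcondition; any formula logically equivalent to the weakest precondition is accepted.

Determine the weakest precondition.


Working backward. After the program, the postcondition !(b >= y + 2*b + 6) must hold; in canonical form it is !(b + y <= -6).
Before skip: !(b + y <= -6)
Before y := y - 4: !(b + y <= -2)
Before y := b - 1: !(2*b <= -1)
Answer: WP = !(2*b <= -1)


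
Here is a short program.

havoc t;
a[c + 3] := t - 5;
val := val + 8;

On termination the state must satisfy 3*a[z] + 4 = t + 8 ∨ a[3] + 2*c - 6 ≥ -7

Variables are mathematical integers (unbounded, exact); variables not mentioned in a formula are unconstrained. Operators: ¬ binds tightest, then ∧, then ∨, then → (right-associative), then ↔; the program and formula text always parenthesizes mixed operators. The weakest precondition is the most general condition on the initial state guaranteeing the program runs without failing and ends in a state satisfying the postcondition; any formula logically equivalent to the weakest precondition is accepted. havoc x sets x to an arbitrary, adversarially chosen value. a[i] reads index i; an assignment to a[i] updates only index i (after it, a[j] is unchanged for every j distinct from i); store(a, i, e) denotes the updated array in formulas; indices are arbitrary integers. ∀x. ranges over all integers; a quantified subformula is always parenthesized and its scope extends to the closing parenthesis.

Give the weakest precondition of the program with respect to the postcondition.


Working backward. After the program, the postcondition 3*a[z] + 4 = t + 8 ∨ a[3] + 2*c - 6 ≥ -7 must hold; in canonical form it is 3*a[z] = t + 4 ∨ a[3] + 2*c ≥ -1.
Before val := val + 8: 3*a[z] = t + 4 ∨ a[3] + 2*c ≥ -1
Before a[c + 3] := t - 5: 3*store(a, c + 3, t - 5)[z] = t + 4 ∨ store(a, c + 3, t - 5)[3] + 2*c ≥ -1
Before havoc t: ∀t_1. (3*store(a, c + 3, t_1 - 5)[z] = t_1 + 4 ∨ store(a, c + 3, t_1 - 5)[3] + 2*c ≥ -1)
Answer: WP = ∀t_1. (3*store(a, c + 3, t_1 - 5)[z] = t_1 + 4 ∨ store(a, c + 3, t_1 - 5)[3] + 2*c ≥ -1)


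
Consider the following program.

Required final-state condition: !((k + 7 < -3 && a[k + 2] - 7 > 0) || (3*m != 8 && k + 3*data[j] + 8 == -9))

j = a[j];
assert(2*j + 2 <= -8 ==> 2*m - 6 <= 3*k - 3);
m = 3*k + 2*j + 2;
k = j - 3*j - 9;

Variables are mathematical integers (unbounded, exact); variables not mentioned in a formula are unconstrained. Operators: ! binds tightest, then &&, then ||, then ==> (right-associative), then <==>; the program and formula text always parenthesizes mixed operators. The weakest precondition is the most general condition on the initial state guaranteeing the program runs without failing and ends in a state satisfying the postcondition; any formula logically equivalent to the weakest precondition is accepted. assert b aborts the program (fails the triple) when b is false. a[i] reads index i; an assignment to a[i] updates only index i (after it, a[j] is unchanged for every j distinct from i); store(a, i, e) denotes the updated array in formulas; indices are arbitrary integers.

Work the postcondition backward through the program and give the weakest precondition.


Working backward. After the program, the postcondition !((k + 7 < -3 && a[k + 2] - 7 > 0) || (3*m != 8 && k + 3*data[j] + 8 == -9)) must hold; in canonical form it is !((k < -10 && a[k + 2] > 7) || (3*m != 8 && 3*data[j] + k == -17)).
Before k := j - 3*j - 9: !((2*j > 1 && a[-2*j - 7] > 7) || (3*m != 8 && 3*data[j] == 2*j - 8))
Before m := 3*k + 2*j + 2: !((2*j > 1 && a[-2*j - 7] > 7) || (6*j + 9*k != 2 && 3*data[j] == 2*j - 8))
Before assert 2*j + 2 <= -8 ==> 2*m - 6 <= 3*k - 3: (2*j <= -10 ==> 2*m <= 3*k + 3) && (!((2*j > 1 && a[-2*j - 7] > 7) || (6*j + 9*k != 2 && 3*data[j] == 2*j - 8)))
Before j := a[j]: (2*a[j] <= -10 ==> 2*m <= 3*k + 3) && (!((2*a[j] > 1 && a[-2*a[j] - 7] > 7) || (6*a[j] + 9*k != 2 && 3*data[a[j]] == 2*a[j] - 8)))
Answer: WP = (2*a[j] <= -10 ==> 2*m <= 3*k + 3) && (!((2*a[j] > 1 && a[-2*a[j] - 7] > 7) || (6*a[j] + 9*k != 2 && 3*data[a[j]] == 2*a[j] - 8)))


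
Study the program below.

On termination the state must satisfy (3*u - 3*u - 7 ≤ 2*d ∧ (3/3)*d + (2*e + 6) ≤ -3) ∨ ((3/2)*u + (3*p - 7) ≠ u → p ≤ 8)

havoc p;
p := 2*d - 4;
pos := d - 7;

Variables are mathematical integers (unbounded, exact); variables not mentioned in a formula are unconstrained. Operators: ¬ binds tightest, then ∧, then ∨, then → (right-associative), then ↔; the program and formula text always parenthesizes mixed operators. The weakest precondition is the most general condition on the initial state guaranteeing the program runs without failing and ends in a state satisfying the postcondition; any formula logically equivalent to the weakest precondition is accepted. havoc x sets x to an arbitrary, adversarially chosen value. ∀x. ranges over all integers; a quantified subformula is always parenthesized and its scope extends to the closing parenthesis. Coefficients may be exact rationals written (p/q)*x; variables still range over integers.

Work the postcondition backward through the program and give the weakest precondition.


Working backward. After the program, the postcondition (3*u - 3*u - 7 ≤ 2*d ∧ (3/3)*d + (2*e + 6) ≤ -3) ∨ ((3/2)*u + (3*p - 7) ≠ u → p ≤ 8) must hold; in canonical form it is (2*d ≥ -7 ∧ d + 2*e ≤ -9) ∨ (3*p + (1/2)*u ≠ 7 → p ≤ 8).
Before pos := d - 7: (2*d ≥ -7 ∧ d + 2*e ≤ -9) ∨ (3*p + (1/2)*u ≠ 7 → p ≤ 8)
Before p := 2*d - 4: (2*d ≥ -7 ∧ d + 2*e ≤ -9) ∨ (6*d + (1/2)*u ≠ 19 → 2*d ≤ 12)
Before havoc p: (2*d ≥ -7 ∧ d + 2*e ≤ -9) ∨ (6*d + (1/2)*u ≠ 19 → 2*d ≤ 12)
Answer: WP = (2*d ≥ -7 ∧ d + 2*e ≤ -9) ∨ (6*d + (1/2)*u ≠ 19 → 2*d ≤ 12)


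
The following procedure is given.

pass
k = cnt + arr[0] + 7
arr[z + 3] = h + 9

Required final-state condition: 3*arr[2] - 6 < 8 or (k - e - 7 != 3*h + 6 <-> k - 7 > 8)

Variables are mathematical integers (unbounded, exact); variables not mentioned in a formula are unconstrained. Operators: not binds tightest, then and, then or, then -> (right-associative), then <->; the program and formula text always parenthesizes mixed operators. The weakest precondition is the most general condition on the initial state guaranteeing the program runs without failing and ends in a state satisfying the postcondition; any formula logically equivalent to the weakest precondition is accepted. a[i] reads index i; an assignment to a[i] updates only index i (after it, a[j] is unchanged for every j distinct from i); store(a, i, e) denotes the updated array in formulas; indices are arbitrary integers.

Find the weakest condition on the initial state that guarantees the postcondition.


Working backward. After the program, the postcondition 3*arr[2] - 6 < 8 or (k - e - 7 != 3*h + 6 <-> k - 7 > 8) must hold; in canonical form it is 3*arr[2] < 14 or (k != e + 3*h + 13 <-> k > 15).
Before arr[z + 3] := h + 9: 3*store(arr, z + 3, h + 9)[2] < 14 or (k != e + 3*h + 13 <-> k > 15)
Before k := cnt + arr[0] + 7: 3*store(arr, z + 3, h + 9)[2] < 14 or (arr[0] + cnt != e + 3*h + 6 <-> arr[0] + cnt > 8)
Before skip: 3*store(arr, z + 3, h + 9)[2] < 14 or (arr[0] + cnt != e + 3*h + 6 <-> arr[0] + cnt > 8)
Answer: WP = 3*store(arr, z + 3, h + 9)[2] < 14 or (arr[0] + cnt != e + 3*h + 6 <-> arr[0] + cnt > 8)


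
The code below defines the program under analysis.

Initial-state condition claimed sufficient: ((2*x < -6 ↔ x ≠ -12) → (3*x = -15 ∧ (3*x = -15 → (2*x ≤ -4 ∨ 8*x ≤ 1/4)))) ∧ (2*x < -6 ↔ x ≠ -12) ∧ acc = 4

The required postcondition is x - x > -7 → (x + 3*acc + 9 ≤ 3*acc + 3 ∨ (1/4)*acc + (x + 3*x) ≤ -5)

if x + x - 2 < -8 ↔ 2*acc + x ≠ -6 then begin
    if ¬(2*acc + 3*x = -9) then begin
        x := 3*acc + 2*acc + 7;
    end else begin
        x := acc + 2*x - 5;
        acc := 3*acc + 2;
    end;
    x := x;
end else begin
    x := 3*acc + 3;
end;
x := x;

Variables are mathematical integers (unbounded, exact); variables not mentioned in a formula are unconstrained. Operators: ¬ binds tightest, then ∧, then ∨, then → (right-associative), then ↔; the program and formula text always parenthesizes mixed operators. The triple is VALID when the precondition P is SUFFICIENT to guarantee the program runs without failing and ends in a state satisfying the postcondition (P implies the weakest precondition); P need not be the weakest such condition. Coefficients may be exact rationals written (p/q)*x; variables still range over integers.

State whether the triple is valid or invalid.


Working backward. After the program, the postcondition x - x > -7 → (x + 3*acc + 9 ≤ 3*acc + 3 ∨ (1/4)*acc + (x + 3*x) ≤ -5) must hold; in canonical form it is x ≤ -6 ∨ (1/4)*acc + 4*x ≤ -5.
Before x := x: x ≤ -6 ∨ (1/4)*acc + 4*x ≤ -5
Then branch requires ((¬(2*acc + 3*x = -9)) → (5*acc ≤ -13 ∨ (81/4)*acc ≤ -33)) ∧ (2*acc + 3*x = -9 → (acc + 2*x ≤ -1 ∨ (19/4)*acc + 8*x ≤ 29/2)); else branch requires 3*acc ≤ -9 ∨ (49/4)*acc ≤ -17.
Before the if: ((2*x < -6 ↔ 2*acc + x ≠ -6) → (((¬(2*acc + 3*x = -9)) → (5*acc ≤ -13 ∨ (81/4)*acc ≤ -33)) ∧ (2*acc + 3*x = -9 → (acc + 2*x ≤ -1 ∨ (19/4)*acc + 8*x ≤ 29/2)))) ∧ ((¬(2*x < -6 ↔ 2*acc + x ≠ -6)) → (3*acc ≤ -9 ∨ (49/4)*acc ≤ -17))
The weakest precondition is ((2*x < -6 ↔ 2*acc + x ≠ -6) → (((¬(2*acc + 3*x = -9)) → (5*acc ≤ -13 ∨ (81/4)*acc ≤ -33)) ∧ (2*acc + 3*x = -9 → (acc + 2*x ≤ -1 ∨ (19/4)*acc + 8*x ≤ 29/2)))) ∧ ((¬(2*x < -6 ↔ 2*acc + x ≠ -6)) → (3*acc ≤ -9 ∨ (49/4)*acc ≤ -17)).
Check whether ((2*x < -6 ↔ x ≠ -12) → (3*x = -15 ∧ (3*x = -15 → (2*x ≤ -4 ∨ 8*x ≤ 1/4)))) ∧ (2*x < -6 ↔ x ≠ -12) ∧ acc = 4 implies it.
Countermodel: at the initial state acc = 4, x = -5, the precondition holds but the weakest precondition fails.
Answer: invalid


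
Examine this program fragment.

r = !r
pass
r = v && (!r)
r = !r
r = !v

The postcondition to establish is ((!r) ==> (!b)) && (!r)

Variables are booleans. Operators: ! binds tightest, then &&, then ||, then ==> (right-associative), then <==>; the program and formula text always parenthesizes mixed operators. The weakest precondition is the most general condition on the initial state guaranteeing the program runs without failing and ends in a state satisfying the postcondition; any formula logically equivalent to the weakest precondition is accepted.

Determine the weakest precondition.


Working backward. After the program, ((!r) ==> (!b)) && (!r) must hold.
Before r := !v: (v ==> (!b)) && v
Before r := !r: (v ==> (!b)) && v
Before r := v && (!r): (v ==> (!b)) && v
Before skip: (v ==> (!b)) && v
Before r := !r: (v ==> (!b)) && v
Answer: WP = (v ==> (!b)) && v


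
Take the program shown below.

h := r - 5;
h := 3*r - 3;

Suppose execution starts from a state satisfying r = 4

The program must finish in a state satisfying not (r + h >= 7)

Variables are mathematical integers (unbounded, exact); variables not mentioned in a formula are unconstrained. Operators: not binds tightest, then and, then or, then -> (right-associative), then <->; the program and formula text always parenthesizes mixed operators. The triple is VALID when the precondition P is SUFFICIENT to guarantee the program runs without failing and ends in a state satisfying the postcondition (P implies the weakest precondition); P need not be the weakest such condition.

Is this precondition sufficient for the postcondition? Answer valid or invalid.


Working backward. After the program, the postcondition not (r + h >= 7) must hold; in canonical form it is not (h + r >= 7).
Before h := 3*r - 3: not (4*r >= 10)
Before h := r - 5: not (4*r >= 10)
The weakest precondition is not (4*r >= 10).
Check whether r = 4 implies it.
Countermodel: at the initial state r = 4, the precondition holds but the weakest precondition fails.
Answer: invalid


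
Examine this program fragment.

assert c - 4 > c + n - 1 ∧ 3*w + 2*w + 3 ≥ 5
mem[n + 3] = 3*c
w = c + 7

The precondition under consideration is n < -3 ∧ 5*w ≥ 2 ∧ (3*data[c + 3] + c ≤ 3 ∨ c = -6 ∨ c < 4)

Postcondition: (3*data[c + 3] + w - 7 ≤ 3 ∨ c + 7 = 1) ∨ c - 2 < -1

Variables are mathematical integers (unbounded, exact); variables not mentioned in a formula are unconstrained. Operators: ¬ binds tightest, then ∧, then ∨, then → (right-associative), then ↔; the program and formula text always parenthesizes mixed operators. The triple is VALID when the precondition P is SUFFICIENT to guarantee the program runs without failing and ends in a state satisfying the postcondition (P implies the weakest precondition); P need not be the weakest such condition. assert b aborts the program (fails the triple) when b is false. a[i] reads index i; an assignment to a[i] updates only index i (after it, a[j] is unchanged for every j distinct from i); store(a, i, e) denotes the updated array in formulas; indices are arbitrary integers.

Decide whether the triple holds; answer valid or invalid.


Working backward. After the program, the postcondition (3*data[c + 3] + w - 7 ≤ 3 ∨ c + 7 = 1) ∨ c - 2 < -1 must hold; in canonical form it is 3*data[c + 3] + w ≤ 10 ∨ c = -6 ∨ c < 1.
Before w := c + 7: 3*data[c + 3] + c ≤ 3 ∨ c = -6 ∨ c < 1
Before mem[n + 3] := 3*c: 3*data[c + 3] + c ≤ 3 ∨ c = -6 ∨ c < 1
Before assert c - 4 > c + n - 1 ∧ 3*w + 2*w + 3 ≥ 5: n < -3 ∧ 5*w ≥ 2 ∧ (3*data[c + 3] + c ≤ 3 ∨ c = -6 ∨ c < 1)
The weakest precondition is n < -3 ∧ 5*w ≥ 2 ∧ (3*data[c + 3] + c ≤ 3 ∨ c = -6 ∨ c < 1).
Check whether n < -3 ∧ 5*w ≥ 2 ∧ (3*data[c + 3] + c ≤ 3 ∨ c = -6 ∨ c < 4) implies it.
Countermodel: at the initial state c = 1, data = {[4] = 1, elsewhere 1}, n = -4, w = 1, the precondition holds but the weakest precondition fails.
Answer: invalid


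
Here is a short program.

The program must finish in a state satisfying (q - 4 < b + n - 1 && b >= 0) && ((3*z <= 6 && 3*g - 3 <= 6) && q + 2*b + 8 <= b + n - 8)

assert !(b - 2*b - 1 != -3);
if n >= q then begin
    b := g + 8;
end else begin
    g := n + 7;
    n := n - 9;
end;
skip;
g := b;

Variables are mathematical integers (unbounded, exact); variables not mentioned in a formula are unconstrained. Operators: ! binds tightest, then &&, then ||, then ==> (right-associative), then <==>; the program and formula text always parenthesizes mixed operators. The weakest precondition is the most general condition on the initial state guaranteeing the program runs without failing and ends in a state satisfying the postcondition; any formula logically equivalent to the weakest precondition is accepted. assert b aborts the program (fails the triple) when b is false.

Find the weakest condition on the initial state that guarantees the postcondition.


Working backward. After the program, the postcondition (q - 4 < b + n - 1 && b >= 0) && ((3*z <= 6 && 3*g - 3 <= 6) && q + 2*b + 8 <= b + n - 8) must hold; in canonical form it is q < b + n + 3 && b >= 0 && 3*z <= 6 && 3*g <= 9 && b + q <= n - 16.
Before g := b: q < b + n + 3 && b >= 0 && 3*z <= 6 && 3*b <= 9 && b + q <= n - 16
Before skip: q < b + n + 3 && b >= 0 && 3*z <= 6 && 3*b <= 9 && b + q <= n - 16
Then branch requires q < g + n + 11 && g >= -8 && 3*z <= 6 && 3*g <= -15 && g + q <= n - 24; else branch requires q < b + n - 6 && b >= 0 && 3*z <= 6 && 3*b <= 9 && b + q <= n - 25.
Before the if: (n >= q ==> (q < g + n + 11 && g >= -8 && 3*z <= 6 && 3*g <= -15 && g + q <= n - 24)) && ((!(n >= q)) ==> (q < b + n - 6 && b >= 0 && 3*z <= 6 && 3*b <= 9 && b + q <= n - 25))
Before assert !(b - 2*b - 1 != -3): (!(b != 2)) && (n >= q ==> (q < g + n + 11 && g >= -8 && 3*z <= 6 && 3*g <= -15 && g + q <= n - 24)) && ((!(n >= q)) ==> (q < b + n - 6 && b >= 0 && 3*z <= 6 && 3*b <= 9 && b + q <= n - 25))
Answer: WP = (!(b != 2)) && (n >= q ==> (q < g + n + 11 && g >= -8 && 3*z <= 6 && 3*g <= -15 && g + q <= n - 24)) && ((!(n >= q)) ==> (q < b + n - 6 && b >= 0 && 3*z <= 6 && 3*b <= 9 && b + q <= n - 25))


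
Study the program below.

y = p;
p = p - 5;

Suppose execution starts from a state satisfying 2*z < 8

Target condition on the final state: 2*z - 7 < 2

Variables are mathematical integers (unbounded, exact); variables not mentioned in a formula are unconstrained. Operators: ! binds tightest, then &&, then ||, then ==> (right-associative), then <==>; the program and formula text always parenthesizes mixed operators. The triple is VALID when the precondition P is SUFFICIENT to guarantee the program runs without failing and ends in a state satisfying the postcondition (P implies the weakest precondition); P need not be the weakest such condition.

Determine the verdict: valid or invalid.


Working backward. After the program, the postcondition 2*z - 7 < 2 must hold; in canonical form it is 2*z < 9.
Before p := p - 5: 2*z < 9
Before y := p: 2*z < 9
The weakest precondition is 2*z < 9.
Check whether 2*z < 8 implies it.
Every state satisfying the precondition satisfies the weakest precondition: the implication holds.
Answer: valid


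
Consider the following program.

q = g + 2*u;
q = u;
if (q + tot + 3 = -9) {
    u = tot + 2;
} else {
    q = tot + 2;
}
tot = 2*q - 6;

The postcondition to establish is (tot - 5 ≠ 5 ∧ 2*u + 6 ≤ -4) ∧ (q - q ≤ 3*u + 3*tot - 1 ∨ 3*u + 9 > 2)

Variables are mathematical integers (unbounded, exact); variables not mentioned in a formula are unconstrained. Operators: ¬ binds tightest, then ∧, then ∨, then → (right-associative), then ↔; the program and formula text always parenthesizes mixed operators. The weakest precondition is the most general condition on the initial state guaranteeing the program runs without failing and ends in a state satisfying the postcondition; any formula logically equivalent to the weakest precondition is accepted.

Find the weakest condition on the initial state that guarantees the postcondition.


Working backward. After the program, the postcondition (tot - 5 ≠ 5 ∧ 2*u + 6 ≤ -4) ∧ (q - q ≤ 3*u + 3*tot - 1 ∨ 3*u + 9 > 2) must hold; in canonical form it is tot ≠ 10 ∧ 2*u ≤ -10 ∧ (3*tot + 3*u ≥ 1 ∨ 3*u > -7).
Before tot := 2*q - 6: 2*q ≠ 16 ∧ 2*u ≤ -10 ∧ (6*q + 3*u ≥ 19 ∨ 3*u > -7)
Then branch requires 2*q ≠ 16 ∧ 2*tot ≤ -14 ∧ (6*q + 3*tot ≥ 13 ∨ 3*tot > -13); else branch requires 2*tot ≠ 12 ∧ 2*u ≤ -10 ∧ (6*tot + 3*u ≥ 7 ∨ 3*u > -7).
Before the if: (q + tot = -12 → (2*q ≠ 16 ∧ 2*tot ≤ -14 ∧ (6*q + 3*tot ≥ 13 ∨ 3*tot > -13))) ∧ ((¬(q + tot = -12)) → (2*tot ≠ 12 ∧ 2*u ≤ -10 ∧ (6*tot + 3*u ≥ 7 ∨ 3*u > -7)))
Before q := u: (tot + u = -12 → (2*u ≠ 16 ∧ 2*tot ≤ -14 ∧ (3*tot + 6*u ≥ 13 ∨ 3*tot > -13))) ∧ ((¬(tot + u = -12)) → (2*tot ≠ 12 ∧ 2*u ≤ -10 ∧ (6*tot + 3*u ≥ 7 ∨ 3*u > -7)))
Before q := g + 2*u: (tot + u = -12 → (2*u ≠ 16 ∧ 2*tot ≤ -14 ∧ (3*tot + 6*u ≥ 13 ∨ 3*tot > -13))) ∧ ((¬(tot + u = -12)) → (2*tot ≠ 12 ∧ 2*u ≤ -10 ∧ (6*tot + 3*u ≥ 7 ∨ 3*u > -7)))
Answer: WP = (tot + u = -12 → (2*u ≠ 16 ∧ 2*tot ≤ -14 ∧ (3*tot + 6*u ≥ 13 ∨ 3*tot > -13))) ∧ ((¬(tot + u = -12)) → (2*tot ≠ 12 ∧ 2*u ≤ -10 ∧ (6*tot + 3*u ≥ 7 ∨ 3*u > -7)))


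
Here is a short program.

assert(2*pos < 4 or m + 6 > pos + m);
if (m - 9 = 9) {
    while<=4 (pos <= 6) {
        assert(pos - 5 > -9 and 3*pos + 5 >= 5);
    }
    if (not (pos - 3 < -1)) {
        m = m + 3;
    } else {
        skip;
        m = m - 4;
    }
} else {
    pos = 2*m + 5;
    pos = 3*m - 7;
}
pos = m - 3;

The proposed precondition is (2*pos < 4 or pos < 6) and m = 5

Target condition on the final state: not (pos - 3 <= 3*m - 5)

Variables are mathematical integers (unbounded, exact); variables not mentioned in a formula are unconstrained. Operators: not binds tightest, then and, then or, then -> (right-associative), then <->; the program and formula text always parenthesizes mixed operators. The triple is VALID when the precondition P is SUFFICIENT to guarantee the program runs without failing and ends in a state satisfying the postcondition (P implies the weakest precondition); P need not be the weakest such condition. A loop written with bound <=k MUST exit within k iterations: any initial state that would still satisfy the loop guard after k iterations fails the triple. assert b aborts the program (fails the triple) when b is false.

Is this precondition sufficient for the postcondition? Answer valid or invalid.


Working backward. After the program, the postcondition not (pos - 3 <= 3*m - 5) must hold; in canonical form it is not (pos <= 3*m - 2).
Before pos := m - 3: not (2*m >= -1)
Then branch requires (pos <= 6 -> (pos > -4 and 3*pos >= 0 and (pos <= 6 -> (pos > -4 and 3*pos >= 0 and (pos <= 6 -> (pos > -4 and 3*pos >= 0 and (pos <= 6 -> (pos > -4 and 3*pos >= 0 and (not (pos <= 6)) and ((not (pos < 2)) -> (not (2*m >= -7))) and (pos < 2 -> (not (2*m >= 7))))) and ((not (pos <= 6)) -> (((not (pos < 2)) -> (not (2*m >= -7))) and (pos < 2 -> (not (2*m >= 7))))))) and ((not (pos <= 6)) -> (((not (pos < 2)) -> (not (2*m >= -7))) and (pos < 2 -> (not (2*m >= 7))))))) and ((not (pos <= 6)) -> (((not (pos < 2)) -> (not (2*m >= -7))) and (pos < 2 -> (not (2*m >= 7))))))) and ((not (pos <= 6)) -> (((not (pos < 2)) -> (not (2*m >= -7))) and (pos < 2 -> (not (2*m >= 7))))); else branch requires not (2*m >= -1).
Before the if: (m = 18 -> ((pos <= 6 -> (pos > -4 and 3*pos >= 0 and (pos <= 6 -> (pos > -4 and 3*pos >= 0 and (pos <= 6 -> (pos > -4 and 3*pos >= 0 and (pos <= 6 -> (pos > -4 and 3*pos >= 0 and (not (pos <= 6)) and ((not (pos < 2)) -> (not (2*m >= -7))) and (pos < 2 -> (not (2*m >= 7))))) and ((not (pos <= 6)) -> (((not (pos < 2)) -> (not (2*m >= -7))) and (pos < 2 -> (not (2*m >= 7))))))) and ((not (pos <= 6)) -> (((not (pos < 2)) -> (not (2*m >= -7))) and (pos < 2 -> (not (2*m >= 7))))))) and ((not (pos <= 6)) -> (((not (pos < 2)) -> (not (2*m >= -7))) and (pos < 2 -> (not (2*m >= 7))))))) and ((not (pos <= 6)) -> (((not (pos < 2)) -> (not (2*m >= -7))) and (pos < 2 -> (not (2*m >= 7))))))) and ((not (m = 18)) -> (not (2*m >= -1)))
Before assert 2*pos < 4 or m + 6 > pos + m: (2*pos < 4 or pos < 6) and (m = 18 -> ((pos <= 6 -> (pos > -4 and 3*pos >= 0 and (pos <= 6 -> (pos > -4 and 3*pos >= 0 and (pos <= 6 -> (pos > -4 and 3*pos >= 0 and (pos <= 6 -> (pos > -4 and 3*pos >= 0 and (not (pos <= 6)) and ((not (pos < 2)) -> (not (2*m >= -7))) and (pos < 2 -> (not (2*m >= 7))))) and ((not (pos <= 6)) -> (((not (pos < 2)) -> (not (2*m >= -7))) and (pos < 2 -> (not (2*m >= 7))))))) and ((not (pos <= 6)) -> (((not (pos < 2)) -> (not (2*m >= -7))) and (pos < 2 -> (not (2*m >= 7))))))) and ((not (pos <= 6)) -> (((not (pos < 2)) -> (not (2*m >= -7))) and (pos < 2 -> (not (2*m >= 7))))))) and ((not (pos <= 6)) -> (((not (pos < 2)) -> (not (2*m >= -7))) and (pos < 2 -> (not (2*m >= 7))))))) and ((not (m = 18)) -> (not (2*m >= -1)))
The weakest precondition is (2*pos < 4 or pos < 6) and (m = 18 -> ((pos <= 6 -> (pos > -4 and 3*pos >= 0 and (pos <= 6 -> (pos > -4 and 3*pos >= 0 and (pos <= 6 -> (pos > -4 and 3*pos >= 0 and (pos <= 6 -> (pos > -4 and 3*pos >= 0 and (not (pos <= 6)) and ((not (pos < 2)) -> (not (2*m >= -7))) and (pos < 2 -> (not (2*m >= 7))))) and ((not (pos <= 6)) -> (((not (pos < 2)) -> (not (2*m >= -7))) and (pos < 2 -> (not (2*m >= 7))))))) and ((not (pos <= 6)) -> (((not (pos < 2)) -> (not (2*m >= -7))) and (pos < 2 -> (not (2*m >= 7))))))) and ((not (pos <= 6)) -> (((not (pos < 2)) -> (not (2*m >= -7))) and (pos < 2 -> (not (2*m >= 7))))))) and ((not (pos <= 6)) -> (((not (pos < 2)) -> (not (2*m >= -7))) and (pos < 2 -> (not (2*m >= 7))))))) and ((not (m = 18)) -> (not (2*m >= -1))).
Check whether (2*pos < 4 or pos < 6) and m = 5 implies it.
Countermodel: at the initial state m = 5, pos = 0, the precondition holds but the weakest precondition fails.
Answer: invalid
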